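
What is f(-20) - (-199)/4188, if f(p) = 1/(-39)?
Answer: 397/18148 ≈ 0.021876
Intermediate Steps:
f(p) = -1/39
f(-20) - (-199)/4188 = -1/39 - (-199)/4188 = -1/39 - 1*(-199/4188) = -1/39 + 199/4188 = 397/18148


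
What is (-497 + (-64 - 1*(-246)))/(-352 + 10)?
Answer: 35/38 ≈ 0.92105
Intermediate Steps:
(-497 + (-64 - 1*(-246)))/(-352 + 10) = (-497 + (-64 + 246))/(-342) = (-497 + 182)*(-1/342) = -315*(-1/342) = 35/38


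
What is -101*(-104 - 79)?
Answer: 18483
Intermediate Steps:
-101*(-104 - 79) = -101*(-183) = 18483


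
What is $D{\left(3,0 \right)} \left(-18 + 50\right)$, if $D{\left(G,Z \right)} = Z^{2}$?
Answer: $0$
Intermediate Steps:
$D{\left(3,0 \right)} \left(-18 + 50\right) = 0^{2} \left(-18 + 50\right) = 0 \cdot 32 = 0$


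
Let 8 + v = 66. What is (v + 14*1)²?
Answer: 5184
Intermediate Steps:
v = 58 (v = -8 + 66 = 58)
(v + 14*1)² = (58 + 14*1)² = (58 + 14)² = 72² = 5184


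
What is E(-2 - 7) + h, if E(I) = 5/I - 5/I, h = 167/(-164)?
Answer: -167/164 ≈ -1.0183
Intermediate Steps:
h = -167/164 (h = 167*(-1/164) = -167/164 ≈ -1.0183)
E(I) = 0
E(-2 - 7) + h = 0 - 167/164 = -167/164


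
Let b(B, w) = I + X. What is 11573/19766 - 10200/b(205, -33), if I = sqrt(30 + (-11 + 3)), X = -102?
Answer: 10342348643/102605306 + 5100*sqrt(22)/5191 ≈ 105.41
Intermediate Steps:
I = sqrt(22) (I = sqrt(30 - 8) = sqrt(22) ≈ 4.6904)
b(B, w) = -102 + sqrt(22) (b(B, w) = sqrt(22) - 102 = -102 + sqrt(22))
11573/19766 - 10200/b(205, -33) = 11573/19766 - 10200/(-102 + sqrt(22))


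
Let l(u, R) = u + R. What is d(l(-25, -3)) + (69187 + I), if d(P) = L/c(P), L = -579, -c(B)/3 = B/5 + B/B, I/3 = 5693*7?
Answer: 4340055/23 ≈ 1.8870e+5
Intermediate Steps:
I = 119553 (I = 3*(5693*7) = 3*39851 = 119553)
c(B) = -3 - 3*B/5 (c(B) = -3*(B/5 + B/B) = -3*(B*(⅕) + 1) = -3*(B/5 + 1) = -3*(1 + B/5) = -3 - 3*B/5)
l(u, R) = R + u
d(P) = -579/(-3 - 3*P/5)
d(l(-25, -3)) + (69187 + I) = 965/(5 + (-3 - 25)) + (69187 + 119553) = 965/(5 - 28) + 188740 = 965/(-23) + 188740 = 965*(-1/23) + 188740 = -965/23 + 188740 = 4340055/23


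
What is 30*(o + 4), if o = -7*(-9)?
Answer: 2010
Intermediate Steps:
o = 63
30*(o + 4) = 30*(63 + 4) = 30*67 = 2010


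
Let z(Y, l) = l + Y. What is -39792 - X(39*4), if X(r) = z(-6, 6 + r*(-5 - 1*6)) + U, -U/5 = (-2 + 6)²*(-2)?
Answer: -38236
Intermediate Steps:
z(Y, l) = Y + l
U = 160 (U = -5*(-2 + 6)²*(-2) = -5*4²*(-2) = -80*(-2) = -5*(-32) = 160)
X(r) = 160 - 11*r (X(r) = (-6 + (6 + r*(-5 - 1*6))) + 160 = (-6 + (6 + r*(-5 - 6))) + 160 = (-6 + (6 + r*(-11))) + 160 = (-6 + (6 - 11*r)) + 160 = -11*r + 160 = 160 - 11*r)
-39792 - X(39*4) = -39792 - (160 - 429*4) = -39792 - (160 - 11*156) = -39792 - (160 - 1716) = -39792 - 1*(-1556) = -39792 + 1556 = -38236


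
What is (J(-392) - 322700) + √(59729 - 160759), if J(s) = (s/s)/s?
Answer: -126498401/392 + I*√101030 ≈ -3.227e+5 + 317.85*I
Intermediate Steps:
J(s) = 1/s
(J(-392) - 322700) + √(59729 - 160759) = (1/(-392) - 322700) + √(59729 - 160759) = (-1/392 - 322700) + √(-101030) = -126498401/392 + I*√101030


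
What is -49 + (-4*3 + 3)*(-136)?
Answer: 1175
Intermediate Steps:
-49 + (-4*3 + 3)*(-136) = -49 + (-12 + 3)*(-136) = -49 - 9*(-136) = -49 + 1224 = 1175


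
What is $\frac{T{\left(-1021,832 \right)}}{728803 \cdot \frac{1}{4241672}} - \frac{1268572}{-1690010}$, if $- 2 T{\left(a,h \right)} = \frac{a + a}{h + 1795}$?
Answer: $\frac{4873885044057126}{1617817404272405} \approx 3.0126$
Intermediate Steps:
$T{\left(a,h \right)} = - \frac{a}{1795 + h}$ ($T{\left(a,h \right)} = - \frac{\left(a + a\right) \frac{1}{h + 1795}}{2} = - \frac{2 a \frac{1}{1795 + h}}{2} = - \frac{a}{1795 + h}$)
$\frac{T{\left(-1021,832 \right)}}{728803 \cdot \frac{1}{4241672}} - \frac{1268572}{-1690010} = \frac{\left(-1\right) \left(-1021\right) \frac{1}{1795 + 832}}{728803 \cdot \frac{1}{4241672}} - \frac{1268572}{-1690010} = \frac{\left(-1\right) \left(-1021\right) \frac{1}{2627}}{728803 \cdot \frac{1}{4241672}} - - \frac{634286}{845005} = \frac{\left(-1\right) \left(-1021\right) \frac{1}{2627}}{\frac{728803}{4241672}} + \frac{634286}{845005} = \frac{1021}{2627} \cdot \frac{4241672}{728803} + \frac{634286}{845005} = \frac{4330747112}{1914565481} + \frac{634286}{845005} = \frac{4873885044057126}{1617817404272405}$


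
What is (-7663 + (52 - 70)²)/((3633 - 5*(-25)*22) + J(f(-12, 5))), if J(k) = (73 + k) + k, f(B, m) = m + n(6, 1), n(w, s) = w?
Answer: -179/158 ≈ -1.1329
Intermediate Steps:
f(B, m) = 6 + m (f(B, m) = m + 6 = 6 + m)
J(k) = 73 + 2*k
(-7663 + (52 - 70)²)/((3633 - 5*(-25)*22) + J(f(-12, 5))) = (-7663 + (52 - 70)²)/((3633 - 5*(-25)*22) + (73 + 2*(6 + 5))) = (-7663 + (-18)²)/((3633 + 125*22) + (73 + 2*11)) = (-7663 + 324)/((3633 + 2750) + (73 + 22)) = -7339/(6383 + 95) = -7339/6478 = -7339*1/6478 = -179/158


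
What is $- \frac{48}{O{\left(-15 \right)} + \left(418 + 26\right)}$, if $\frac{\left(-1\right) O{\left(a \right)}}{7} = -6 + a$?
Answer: $- \frac{16}{197} \approx -0.081218$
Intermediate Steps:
$O{\left(a \right)} = 42 - 7 a$ ($O{\left(a \right)} = - 7 \left(-6 + a\right) = 42 - 7 a$)
$- \frac{48}{O{\left(-15 \right)} + \left(418 + 26\right)} = - \frac{48}{\left(42 - -105\right) + \left(418 + 26\right)} = - \frac{48}{\left(42 + 105\right) + 444} = - \frac{48}{147 + 444} = - \frac{48}{591} = \left(-48\right) \frac{1}{591} = - \frac{16}{197}$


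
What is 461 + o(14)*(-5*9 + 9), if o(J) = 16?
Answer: -115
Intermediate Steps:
461 + o(14)*(-5*9 + 9) = 461 + 16*(-5*9 + 9) = 461 + 16*(-45 + 9) = 461 + 16*(-36) = 461 - 576 = -115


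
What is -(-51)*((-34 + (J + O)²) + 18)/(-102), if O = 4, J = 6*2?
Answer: -120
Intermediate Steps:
J = 12
-(-51)*((-34 + (J + O)²) + 18)/(-102) = -(-51)*((-34 + (12 + 4)²) + 18)/(-102) = -(-51)*((-34 + 16²) + 18)*(-1/102) = -(-51)*((-34 + 256) + 18)*(-1/102) = -(-51)*(222 + 18)*(-1/102) = -(-51)*240*(-1/102) = -(-51)*(-40)/17 = -51*40/17 = -120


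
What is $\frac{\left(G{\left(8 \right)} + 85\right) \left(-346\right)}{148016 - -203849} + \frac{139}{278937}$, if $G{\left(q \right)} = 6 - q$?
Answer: $- \frac{7961603531}{98148167505} \approx -0.081118$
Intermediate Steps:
$\frac{\left(G{\left(8 \right)} + 85\right) \left(-346\right)}{148016 - -203849} + \frac{139}{278937} = \frac{\left(\left(6 - 8\right) + 85\right) \left(-346\right)}{148016 - -203849} + \frac{139}{278937} = \frac{\left(\left(6 - 8\right) + 85\right) \left(-346\right)}{148016 + 203849} + 139 \cdot \frac{1}{278937} = \frac{\left(-2 + 85\right) \left(-346\right)}{351865} + \frac{139}{278937} = 83 \left(-346\right) \frac{1}{351865} + \frac{139}{278937} = \left(-28718\right) \frac{1}{351865} + \frac{139}{278937} = - \frac{28718}{351865} + \frac{139}{278937} = - \frac{7961603531}{98148167505}$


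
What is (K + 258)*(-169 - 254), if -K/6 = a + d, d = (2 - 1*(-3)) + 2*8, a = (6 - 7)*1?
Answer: -58374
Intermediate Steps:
a = -1 (a = -1*1 = -1)
d = 21 (d = (2 + 3) + 16 = 5 + 16 = 21)
K = -120 (K = -6*(-1 + 21) = -6*20 = -120)
(K + 258)*(-169 - 254) = (-120 + 258)*(-169 - 254) = 138*(-423) = -58374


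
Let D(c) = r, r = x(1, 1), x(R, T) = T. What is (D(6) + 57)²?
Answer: 3364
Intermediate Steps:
r = 1
D(c) = 1
(D(6) + 57)² = (1 + 57)² = 58² = 3364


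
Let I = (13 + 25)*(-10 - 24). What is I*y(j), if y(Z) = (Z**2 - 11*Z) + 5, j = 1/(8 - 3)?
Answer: -91732/25 ≈ -3669.3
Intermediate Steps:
j = 1/5 ≈ 0.20000
I = -1292 (I = 38*(-34) = -1292)
y(Z) = 5 + Z**2 - 11*Z
I*y(j) = -1292*(5 + (1/5)**2 - 11*1/5) = -1292*(5 + 1/25 - 11/5) = -1292*71/25 = -91732/25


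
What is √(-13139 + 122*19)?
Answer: I*√10821 ≈ 104.02*I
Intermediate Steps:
√(-13139 + 122*19) = √(-13139 + 2318) = √(-10821) = I*√10821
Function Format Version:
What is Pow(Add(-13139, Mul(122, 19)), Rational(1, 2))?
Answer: Mul(I, Pow(10821, Rational(1, 2))) ≈ Mul(104.02, I)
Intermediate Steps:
Pow(Add(-13139, Mul(122, 19)), Rational(1, 2)) = Pow(Add(-13139, 2318), Rational(1, 2)) = Pow(-10821, Rational(1, 2)) = Mul(I, Pow(10821, Rational(1, 2)))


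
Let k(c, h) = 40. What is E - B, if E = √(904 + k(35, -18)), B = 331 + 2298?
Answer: -2629 + 4*√59 ≈ -2598.3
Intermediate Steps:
B = 2629
E = 4*√59 (E = √(904 + 40) = √944 = 4*√59 ≈ 30.725)
E - B = 4*√59 - 1*2629 = 4*√59 - 2629 = -2629 + 4*√59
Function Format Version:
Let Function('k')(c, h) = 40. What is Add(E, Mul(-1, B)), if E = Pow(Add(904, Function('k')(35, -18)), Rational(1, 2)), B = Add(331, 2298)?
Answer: Add(-2629, Mul(4, Pow(59, Rational(1, 2)))) ≈ -2598.3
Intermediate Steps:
B = 2629
E = Mul(4, Pow(59, Rational(1, 2))) (E = Pow(Add(904, 40), Rational(1, 2)) = Pow(944, Rational(1, 2)) = Mul(4, Pow(59, Rational(1, 2))) ≈ 30.725)
Add(E, Mul(-1, B)) = Add(Mul(4, Pow(59, Rational(1, 2))), Mul(-1, 2629)) = Add(Mul(4, Pow(59, Rational(1, 2))), -2629) = Add(-2629, Mul(4, Pow(59, Rational(1, 2))))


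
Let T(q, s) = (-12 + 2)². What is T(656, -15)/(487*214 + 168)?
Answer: 50/52193 ≈ 0.00095798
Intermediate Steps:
T(q, s) = 100 (T(q, s) = (-10)² = 100)
T(656, -15)/(487*214 + 168) = 100/(487*214 + 168) = 100/(104218 + 168) = 100/104386 = 100*(1/104386) = 50/52193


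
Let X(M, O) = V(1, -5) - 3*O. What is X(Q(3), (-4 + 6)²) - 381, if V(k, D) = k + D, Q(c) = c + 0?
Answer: -397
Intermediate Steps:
Q(c) = c
V(k, D) = D + k
X(M, O) = -4 - 3*O (X(M, O) = (-5 + 1) - 3*O = -4 - 3*O)
X(Q(3), (-4 + 6)²) - 381 = (-4 - 3*(-4 + 6)²) - 381 = (-4 - 3*2²) - 381 = (-4 - 3*4) - 381 = (-4 - 12) - 381 = -16 - 381 = -397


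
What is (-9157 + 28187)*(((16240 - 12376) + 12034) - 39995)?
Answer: -458565910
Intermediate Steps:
(-9157 + 28187)*(((16240 - 12376) + 12034) - 39995) = 19030*((3864 + 12034) - 39995) = 19030*(15898 - 39995) = 19030*(-24097) = -458565910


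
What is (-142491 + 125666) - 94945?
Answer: -111770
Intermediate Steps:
(-142491 + 125666) - 94945 = -16825 - 94945 = -111770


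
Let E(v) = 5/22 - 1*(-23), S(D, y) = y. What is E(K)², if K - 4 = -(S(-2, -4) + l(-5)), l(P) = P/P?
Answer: 261121/484 ≈ 539.51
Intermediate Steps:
l(P) = 1
K = 7 (K = 4 - (-4 + 1) = 4 - 1*(-3) = 4 + 3 = 7)
E(v) = 511/22 (E(v) = 5*(1/22) + 23 = 5/22 + 23 = 511/22)
E(K)² = (511/22)² = 261121/484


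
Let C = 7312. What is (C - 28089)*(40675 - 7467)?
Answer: -689962616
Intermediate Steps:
(C - 28089)*(40675 - 7467) = (7312 - 28089)*(40675 - 7467) = -20777*33208 = -689962616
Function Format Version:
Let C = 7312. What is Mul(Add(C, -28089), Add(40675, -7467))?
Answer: -689962616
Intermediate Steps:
Mul(Add(C, -28089), Add(40675, -7467)) = Mul(Add(7312, -28089), Add(40675, -7467)) = Mul(-20777, 33208) = -689962616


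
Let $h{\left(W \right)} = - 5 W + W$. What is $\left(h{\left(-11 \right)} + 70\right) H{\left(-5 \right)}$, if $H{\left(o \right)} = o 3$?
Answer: $-1710$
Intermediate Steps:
$H{\left(o \right)} = 3 o$
$h{\left(W \right)} = - 4 W$
$\left(h{\left(-11 \right)} + 70\right) H{\left(-5 \right)} = \left(\left(-4\right) \left(-11\right) + 70\right) 3 \left(-5\right) = \left(44 + 70\right) \left(-15\right) = 114 \left(-15\right) = -1710$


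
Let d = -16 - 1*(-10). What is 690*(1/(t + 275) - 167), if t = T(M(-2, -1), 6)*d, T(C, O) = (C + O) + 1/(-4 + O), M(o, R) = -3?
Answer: -14633865/127 ≈ -1.1523e+5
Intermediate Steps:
d = -6 (d = -16 + 10 = -6)
T(C, O) = C + O + 1/(-4 + O)
t = -21 (t = ((1 + 6**2 - 4*(-3) - 4*6 - 3*6)/(-4 + 6))*(-6) = ((1 + 36 + 12 - 24 - 18)/2)*(-6) = ((1/2)*7)*(-6) = (7/2)*(-6) = -21)
690*(1/(t + 275) - 167) = 690*(1/(-21 + 275) - 167) = 690*(1/254 - 167) = 690*(-42417/254) = -14633865/127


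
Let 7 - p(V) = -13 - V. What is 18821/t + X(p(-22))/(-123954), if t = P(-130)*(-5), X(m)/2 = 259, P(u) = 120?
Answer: -388874839/12395400 ≈ -31.372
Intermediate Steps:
p(V) = 20 + V (p(V) = 7 - (-13 - V) = 7 + (13 + V) = 20 + V)
X(m) = 518 (X(m) = 2*259 = 518)
t = -600 (t = 120*(-5) = -600)
18821/t + X(p(-22))/(-123954) = 18821/(-600) + 518/(-123954) = 18821*(-1/600) + 518*(-1/123954) = -18821/600 - 259/61977 = -388874839/12395400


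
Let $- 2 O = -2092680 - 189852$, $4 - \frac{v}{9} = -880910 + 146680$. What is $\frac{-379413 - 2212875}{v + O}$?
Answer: $- \frac{216024}{645781} \approx -0.33452$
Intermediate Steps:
$v = 6608106$ ($v = 36 - 9 \left(-880910 + 146680\right) = 36 - -6608070 = 36 + 6608070 = 6608106$)
$O = 1141266$ ($O = - \frac{-2092680 - 189852}{2} = \left(- \frac{1}{2}\right) \left(-2282532\right) = 1141266$)
$\frac{-379413 - 2212875}{v + O} = \frac{-379413 - 2212875}{6608106 + 1141266} = - \frac{2592288}{7749372} = \left(-2592288\right) \frac{1}{7749372} = - \frac{216024}{645781}$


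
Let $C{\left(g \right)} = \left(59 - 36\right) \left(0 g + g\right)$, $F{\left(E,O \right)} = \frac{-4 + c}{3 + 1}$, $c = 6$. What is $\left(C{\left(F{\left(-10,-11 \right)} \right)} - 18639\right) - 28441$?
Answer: $- \frac{94137}{2} \approx -47069.0$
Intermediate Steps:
$F{\left(E,O \right)} = \frac{1}{2}$ ($F{\left(E,O \right)} = \frac{-4 + 6}{3 + 1} = \frac{2}{4} = 2 \cdot \frac{1}{4} = \frac{1}{2}$)
$C{\left(g \right)} = 23 g$ ($C{\left(g \right)} = 23 \left(0 + g\right) = 23 g$)
$\left(C{\left(F{\left(-10,-11 \right)} \right)} - 18639\right) - 28441 = \left(23 \cdot \frac{1}{2} - 18639\right) - 28441 = \left(\frac{23}{2} - 18639\right) - 28441 = - \frac{37255}{2} - 28441 = - \frac{94137}{2}$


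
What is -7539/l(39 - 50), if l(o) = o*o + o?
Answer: -7539/110 ≈ -68.536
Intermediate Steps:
l(o) = o + o² (l(o) = o² + o = o + o²)
-7539/l(39 - 50) = -7539*1/((1 + (39 - 50))*(39 - 50)) = -7539*(-1/(11*(1 - 11))) = -7539/((-11*(-10))) = -7539/110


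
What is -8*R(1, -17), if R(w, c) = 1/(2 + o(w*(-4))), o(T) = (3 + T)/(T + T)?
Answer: -64/17 ≈ -3.7647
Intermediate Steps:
o(T) = (3 + T)/(2*T) (o(T) = (3 + T)/((2*T)) = (3 + T)*(1/(2*T)) = (3 + T)/(2*T))
R(w, c) = 1/(2 - (3 - 4*w)/(8*w)) (R(w, c) = 1/(2 + (3 + w*(-4))/(2*((w*(-4))))) = 1/(2 + (3 - 4*w)/(2*((-4*w)))) = 1/(2 + (-1/(4*w))*(3 - 4*w)/2) = 1/(2 - (3 - 4*w)/(8*w)))
-8*R(1, -17) = -64/(-3 + 20*1) = -64/(-3 + 20) = -64/17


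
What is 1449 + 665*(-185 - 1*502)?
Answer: -455406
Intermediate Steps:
1449 + 665*(-185 - 1*502) = 1449 + 665*(-185 - 502) = 1449 + 665*(-687) = 1449 - 456855 = -455406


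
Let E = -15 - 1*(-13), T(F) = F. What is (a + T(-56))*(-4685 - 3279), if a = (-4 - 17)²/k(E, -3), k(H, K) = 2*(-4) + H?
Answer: 3985982/5 ≈ 7.9720e+5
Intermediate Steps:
E = -2 (E = -15 + 13 = -2)
k(H, K) = -8 + H
a = -441/10 (a = (-4 - 17)²/(-8 - 2) = (-21)²/(-10) = 441*(-⅒) = -441/10 ≈ -44.100)
(a + T(-56))*(-4685 - 3279) = (-441/10 - 56)*(-4685 - 3279) = -1001/10*(-7964) = 3985982/5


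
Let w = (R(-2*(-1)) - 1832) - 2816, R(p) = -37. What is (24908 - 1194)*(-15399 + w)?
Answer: -476271976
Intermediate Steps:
w = -4685 (w = (-37 - 1832) - 2816 = -1869 - 2816 = -4685)
(24908 - 1194)*(-15399 + w) = (24908 - 1194)*(-15399 - 4685) = 23714*(-20084) = -476271976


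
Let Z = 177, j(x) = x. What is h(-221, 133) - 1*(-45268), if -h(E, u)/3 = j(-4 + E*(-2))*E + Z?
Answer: 335131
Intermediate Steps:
h(E, u) = -531 - 3*E*(-4 - 2*E) (h(E, u) = -3*((-4 + E*(-2))*E + 177) = -3*((-4 - 2*E)*E + 177) = -3*(E*(-4 - 2*E) + 177) = -3*(177 + E*(-4 - 2*E)) = -531 - 3*E*(-4 - 2*E))
h(-221, 133) - 1*(-45268) = (-531 + 6*(-221)*(2 - 221)) - 1*(-45268) = (-531 + 6*(-221)*(-219)) + 45268 = (-531 + 290394) + 45268 = 289863 + 45268 = 335131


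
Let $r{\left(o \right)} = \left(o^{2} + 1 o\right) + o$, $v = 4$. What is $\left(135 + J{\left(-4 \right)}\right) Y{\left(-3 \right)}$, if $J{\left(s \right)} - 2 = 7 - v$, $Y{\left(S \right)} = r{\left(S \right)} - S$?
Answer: $840$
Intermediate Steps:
$r{\left(o \right)} = o^{2} + 2 o$ ($r{\left(o \right)} = \left(o^{2} + o\right) + o = \left(o + o^{2}\right) + o = o^{2} + 2 o$)
$Y{\left(S \right)} = - S + S \left(2 + S\right)$ ($Y{\left(S \right)} = S \left(2 + S\right) - S = - S + S \left(2 + S\right)$)
$J{\left(s \right)} = 5$ ($J{\left(s \right)} = 2 + \left(7 - 4\right) = 2 + 3 = 5$)
$\left(135 + J{\left(-4 \right)}\right) Y{\left(-3 \right)} = \left(135 + 5\right) \left(- 3 \left(1 - 3\right)\right) = 140 \left(\left(-3\right) \left(-2\right)\right) = 140 \cdot 6 = 840$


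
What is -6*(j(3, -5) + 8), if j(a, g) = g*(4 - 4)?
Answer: -48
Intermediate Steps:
j(a, g) = 0 (j(a, g) = g*0 = 0)
-6*(j(3, -5) + 8) = -6*(0 + 8) = -6*8 = -48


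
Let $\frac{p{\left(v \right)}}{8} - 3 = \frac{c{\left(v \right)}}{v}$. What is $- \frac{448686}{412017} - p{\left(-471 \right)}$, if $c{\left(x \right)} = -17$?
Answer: $- \frac{1641601862}{64686669} \approx -25.378$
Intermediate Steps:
$p{\left(v \right)} = 24 - \frac{136}{v}$ ($p{\left(v \right)} = 24 + 8 \left(- \frac{17}{v}\right) = 24 - \frac{136}{v}$)
$- \frac{448686}{412017} - p{\left(-471 \right)} = - \frac{448686}{412017} - \left(24 - \frac{136}{-471}\right) = \left(-448686\right) \frac{1}{412017} - \left(24 - - \frac{136}{471}\right) = - \frac{149562}{137339} - \left(24 + \frac{136}{471}\right) = - \frac{149562}{137339} - \frac{11440}{471} = - \frac{1641601862}{64686669}$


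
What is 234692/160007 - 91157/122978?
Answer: 14276194677/19677340846 ≈ 0.72551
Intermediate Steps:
234692/160007 - 91157/122978 = 14276194677/19677340846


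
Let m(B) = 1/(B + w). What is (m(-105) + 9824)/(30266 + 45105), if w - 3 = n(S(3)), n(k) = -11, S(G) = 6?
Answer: 1110111/8516923 ≈ 0.13034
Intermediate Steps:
w = -8 (w = 3 - 11 = -8)
m(B) = 1/(-8 + B) (m(B) = 1/(B - 8) = 1/(-8 + B))
(m(-105) + 9824)/(30266 + 45105) = (1/(-8 - 105) + 9824)/(30266 + 45105) = (1/(-113) + 9824)/75371 = (-1/113 + 9824)*(1/75371) = (1110111/113)*(1/75371) = 1110111/8516923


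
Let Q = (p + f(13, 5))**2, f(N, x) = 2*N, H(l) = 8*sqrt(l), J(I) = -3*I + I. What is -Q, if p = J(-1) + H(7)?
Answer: -1232 - 448*sqrt(7) ≈ -2417.3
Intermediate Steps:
J(I) = -2*I
p = 2 + 8*sqrt(7) (p = -2*(-1) + 8*sqrt(7) = 2 + 8*sqrt(7) ≈ 23.166)
Q = (28 + 8*sqrt(7))**2 (Q = ((2 + 8*sqrt(7)) + 2*13)**2 = ((2 + 8*sqrt(7)) + 26)**2 = (28 + 8*sqrt(7))**2 ≈ 2417.3)
-Q = -(1232 + 448*sqrt(7)) = -1232 - 448*sqrt(7)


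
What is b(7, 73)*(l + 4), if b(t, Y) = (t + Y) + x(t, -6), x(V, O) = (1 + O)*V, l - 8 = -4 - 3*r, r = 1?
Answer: 225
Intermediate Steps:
l = 1 (l = 8 + (-4 - 3*1) = 8 + (-4 - 3) = 8 - 7 = 1)
x(V, O) = V*(1 + O)
b(t, Y) = Y - 4*t (b(t, Y) = (t + Y) + t*(1 - 6) = (Y + t) + t*(-5) = (Y + t) - 5*t = Y - 4*t)
b(7, 73)*(l + 4) = (73 - 4*7)*(1 + 4) = (73 - 28)*5 = 45*5 = 225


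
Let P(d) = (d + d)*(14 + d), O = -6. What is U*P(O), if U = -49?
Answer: 4704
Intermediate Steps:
P(d) = 2*d*(14 + d) (P(d) = (2*d)*(14 + d) = 2*d*(14 + d))
U*P(O) = -98*(-6)*(14 - 6) = -98*(-6)*8 = -49*(-96) = 4704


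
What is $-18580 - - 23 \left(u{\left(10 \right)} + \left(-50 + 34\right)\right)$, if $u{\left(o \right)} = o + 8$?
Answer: $-18534$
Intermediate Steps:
$u{\left(o \right)} = 8 + o$
$-18580 - - 23 \left(u{\left(10 \right)} + \left(-50 + 34\right)\right) = -18580 - - 23 \left(\left(8 + 10\right) + \left(-50 + 34\right)\right) = -18580 - - 23 \left(18 - 16\right) = -18580 - \left(-23\right) 2 = -18580 - -46 = -18580 + 46 = -18534$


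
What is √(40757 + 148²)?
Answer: √62661 ≈ 250.32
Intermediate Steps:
√(40757 + 148²) = √(40757 + 21904) = √62661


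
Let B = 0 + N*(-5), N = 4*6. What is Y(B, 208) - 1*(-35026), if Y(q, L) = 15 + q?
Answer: 34921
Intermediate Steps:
N = 24
B = -120 (B = 0 + 24*(-5) = 0 - 120 = -120)
Y(B, 208) - 1*(-35026) = (15 - 120) - 1*(-35026) = -105 + 35026 = 34921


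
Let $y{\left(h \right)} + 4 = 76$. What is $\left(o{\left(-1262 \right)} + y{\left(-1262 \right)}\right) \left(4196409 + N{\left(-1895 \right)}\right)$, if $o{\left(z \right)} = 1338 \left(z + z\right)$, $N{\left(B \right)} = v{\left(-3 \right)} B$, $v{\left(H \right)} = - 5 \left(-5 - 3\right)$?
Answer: $-13915461417360$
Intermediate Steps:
$y{\left(h \right)} = 72$ ($y{\left(h \right)} = -4 + 76 = 72$)
$v{\left(H \right)} = 40$ ($v{\left(H \right)} = \left(-5\right) \left(-8\right) = 40$)
$N{\left(B \right)} = 40 B$
$o{\left(z \right)} = 2676 z$ ($o{\left(z \right)} = 1338 \cdot 2 z = 2676 z$)
$\left(o{\left(-1262 \right)} + y{\left(-1262 \right)}\right) \left(4196409 + N{\left(-1895 \right)}\right) = \left(2676 \left(-1262\right) + 72\right) \left(4196409 + 40 \left(-1895\right)\right) = \left(-3377112 + 72\right) \left(4196409 - 75800\right) = \left(-3377040\right) 4120609 = -13915461417360$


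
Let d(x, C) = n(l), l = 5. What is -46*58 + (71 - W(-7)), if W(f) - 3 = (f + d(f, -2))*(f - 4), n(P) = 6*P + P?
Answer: -2292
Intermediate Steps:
n(P) = 7*P
d(x, C) = 35 (d(x, C) = 7*5 = 35)
W(f) = 3 + (-4 + f)*(35 + f) (W(f) = 3 + (f + 35)*(f - 4) = 3 + (35 + f)*(-4 + f) = 3 + (-4 + f)*(35 + f))
-46*58 + (71 - W(-7)) = -46*58 + (71 - (-137 + (-7)**2 + 31*(-7))) = -2668 + (71 - (-137 + 49 - 217)) = -2668 + (71 - 1*(-305)) = -2668 + (71 + 305) = -2668 + 376 = -2292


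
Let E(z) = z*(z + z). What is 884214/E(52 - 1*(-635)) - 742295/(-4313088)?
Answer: 250798513919/226182647808 ≈ 1.1088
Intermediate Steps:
E(z) = 2*z² (E(z) = z*(2*z) = 2*z²)
884214/E(52 - 1*(-635)) - 742295/(-4313088) = 884214/((2*(52 - 1*(-635))²)) - 742295/(-4313088) = 884214/((2*(52 + 635)²)) - 742295*(-1/4313088) = 884214/((2*687²)) + 742295/4313088 = 884214/((2*471969)) + 742295/4313088 = 884214/943938 + 742295/4313088 = 884214*(1/943938) + 742295/4313088 = 49123/52441 + 742295/4313088 = 250798513919/226182647808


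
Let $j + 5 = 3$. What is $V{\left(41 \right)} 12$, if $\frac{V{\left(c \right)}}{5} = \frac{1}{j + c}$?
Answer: $\frac{20}{13} \approx 1.5385$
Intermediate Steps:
$j = -2$ ($j = -5 + 3 = -2$)
$V{\left(c \right)} = \frac{5}{-2 + c}$
$V{\left(41 \right)} 12 = \frac{5}{-2 + 41} \cdot 12 = \frac{5}{39} \cdot 12 = \frac{20}{13}$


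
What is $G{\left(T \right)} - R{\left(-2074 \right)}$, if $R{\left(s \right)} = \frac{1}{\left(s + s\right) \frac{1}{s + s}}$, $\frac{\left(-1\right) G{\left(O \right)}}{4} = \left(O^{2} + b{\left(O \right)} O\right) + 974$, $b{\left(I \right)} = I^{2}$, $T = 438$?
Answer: $-336881961$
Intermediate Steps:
$G{\left(O \right)} = -3896 - 4 O^{2} - 4 O^{3}$ ($G{\left(O \right)} = - 4 \left(\left(O^{2} + O^{2} O\right) + 974\right) = - 4 \left(\left(O^{2} + O^{3}\right) + 974\right) = - 4 \left(974 + O^{2} + O^{3}\right) = -3896 - 4 O^{2} - 4 O^{3}$)
$R{\left(s \right)} = 1$ ($R{\left(s \right)} = \frac{1}{2 s \frac{1}{2 s}} = 1^{-1} = 1$)
$G{\left(T \right)} - R{\left(-2074 \right)} = \left(-3896 - 4 \cdot 438^{2} - 4 \cdot 438^{3}\right) - 1 = \left(-3896 - 767376 - 336110688\right) - 1 = -336881960 - 1 = -336881961$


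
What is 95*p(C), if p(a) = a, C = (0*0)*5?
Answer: 0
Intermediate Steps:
C = 0 (C = 0*5 = 0)
95*p(C) = 95*0 = 0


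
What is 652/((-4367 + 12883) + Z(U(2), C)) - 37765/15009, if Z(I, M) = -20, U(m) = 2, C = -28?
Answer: -25922131/10626372 ≈ -2.4394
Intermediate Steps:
652/((-4367 + 12883) + Z(U(2), C)) - 37765/15009 = 652/((-4367 + 12883) - 20) - 37765/15009 = 652/(8516 - 20) - 37765*1/15009 = 652/8496 - 37765/15009 = 652*(1/8496) - 37765/15009 = 163/2124 - 37765/15009 = -25922131/10626372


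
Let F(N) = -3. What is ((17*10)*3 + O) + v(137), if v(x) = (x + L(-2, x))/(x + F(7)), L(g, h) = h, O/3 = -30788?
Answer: -6154081/67 ≈ -91852.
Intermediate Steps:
O = -92364 (O = 3*(-30788) = -92364)
v(x) = 2*x/(-3 + x) (v(x) = (x + x)/(x - 3) = (2*x)/(-3 + x) = 2*x/(-3 + x))
((17*10)*3 + O) + v(137) = ((17*10)*3 - 92364) + 2*137/(-3 + 137) = (170*3 - 92364) + 2*137/134 = (510 - 92364) + 2*137*(1/134) = -91854 + 137/67 = -6154081/67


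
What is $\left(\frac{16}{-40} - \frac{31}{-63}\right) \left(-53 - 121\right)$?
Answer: $- \frac{1682}{105} \approx -16.019$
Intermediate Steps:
$\left(\frac{16}{-40} - \frac{31}{-63}\right) \left(-53 - 121\right) = \left(16 \left(- \frac{1}{40}\right) - - \frac{31}{63}\right) \left(-174\right) = \left(- \frac{2}{5} + \frac{31}{63}\right) \left(-174\right) = \frac{29}{315} \left(-174\right) = - \frac{1682}{105}$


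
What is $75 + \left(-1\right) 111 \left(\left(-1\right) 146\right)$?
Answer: $16281$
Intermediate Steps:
$75 + \left(-1\right) 111 \left(\left(-1\right) 146\right) = 75 - -16206 = 75 + 16206 = 16281$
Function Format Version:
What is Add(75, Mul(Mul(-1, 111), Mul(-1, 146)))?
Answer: 16281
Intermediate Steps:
Add(75, Mul(Mul(-1, 111), Mul(-1, 146))) = Add(75, Mul(-111, -146)) = Add(75, 16206) = 16281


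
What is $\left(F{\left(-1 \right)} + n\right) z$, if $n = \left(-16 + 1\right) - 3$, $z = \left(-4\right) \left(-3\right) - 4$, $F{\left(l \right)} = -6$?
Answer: $-192$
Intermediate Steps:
$z = 8$ ($z = 12 - 4 = 8$)
$n = -18$ ($n = -15 - 3 = -18$)
$\left(F{\left(-1 \right)} + n\right) z = \left(-6 - 18\right) 8 = \left(-24\right) 8 = -192$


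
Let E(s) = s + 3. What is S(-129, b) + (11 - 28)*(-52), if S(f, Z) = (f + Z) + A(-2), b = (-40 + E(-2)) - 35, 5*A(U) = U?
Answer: 3403/5 ≈ 680.60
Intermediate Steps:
A(U) = U/5
E(s) = 3 + s
b = -74 (b = (-40 + (3 - 2)) - 35 = (-40 + 1) - 35 = -39 - 35 = -74)
S(f, Z) = -⅖ + Z + f (S(f, Z) = (f + Z) + (⅕)*(-2) = (Z + f) - ⅖ = -⅖ + Z + f)
S(-129, b) + (11 - 28)*(-52) = (-⅖ - 74 - 129) + (11 - 28)*(-52) = -1017/5 - 17*(-52) = -1017/5 + 884 = 3403/5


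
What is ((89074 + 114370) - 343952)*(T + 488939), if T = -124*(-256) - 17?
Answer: -73157738328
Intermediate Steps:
T = 31727 (T = 31744 - 17 = 31727)
((89074 + 114370) - 343952)*(T + 488939) = ((89074 + 114370) - 343952)*(31727 + 488939) = (203444 - 343952)*520666 = -140508*520666 = -73157738328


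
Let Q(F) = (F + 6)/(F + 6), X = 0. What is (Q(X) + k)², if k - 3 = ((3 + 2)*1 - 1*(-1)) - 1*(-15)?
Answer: 625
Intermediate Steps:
Q(F) = 1 (Q(F) = (6 + F)/(6 + F) = 1)
k = 24 (k = 3 + (((3 + 2)*1 - 1*(-1)) - 1*(-15)) = 3 + ((5*1 + 1) + 15) = 3 + ((5 + 1) + 15) = 3 + (6 + 15) = 3 + 21 = 24)
(Q(X) + k)² = (1 + 24)² = 25² = 625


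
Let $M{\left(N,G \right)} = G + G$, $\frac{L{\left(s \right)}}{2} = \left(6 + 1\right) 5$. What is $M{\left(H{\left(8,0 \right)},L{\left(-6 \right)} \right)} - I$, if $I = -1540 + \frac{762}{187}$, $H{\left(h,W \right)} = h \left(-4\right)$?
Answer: $\frac{313398}{187} \approx 1675.9$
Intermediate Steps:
$H{\left(h,W \right)} = - 4 h$
$L{\left(s \right)} = 70$ ($L{\left(s \right)} = 2 \left(6 + 1\right) 5 = 2 \cdot 7 \cdot 5 = 2 \cdot 35 = 70$)
$M{\left(N,G \right)} = 2 G$
$I = - \frac{287218}{187}$ ($I = -1540 + 762 \cdot \frac{1}{187} = -1540 + \frac{762}{187} = - \frac{287218}{187} \approx -1535.9$)
$M{\left(H{\left(8,0 \right)},L{\left(-6 \right)} \right)} - I = 2 \cdot 70 - - \frac{287218}{187} = 140 + \frac{287218}{187} = \frac{313398}{187}$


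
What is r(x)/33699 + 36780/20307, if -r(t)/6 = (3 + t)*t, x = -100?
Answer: 6397980/76036177 ≈ 0.084144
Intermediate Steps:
r(t) = -6*t*(3 + t) (r(t) = -6*(3 + t)*t = -6*t*(3 + t))
r(x)/33699 + 36780/20307 = -6*(-100)*(3 - 100)/33699 + 36780/20307 = -6*(-100)*(-97)*(1/33699) + 36780*(1/20307) = -58200*1/33699 + 12260/6769 = -19400/11233 + 12260/6769 = 6397980/76036177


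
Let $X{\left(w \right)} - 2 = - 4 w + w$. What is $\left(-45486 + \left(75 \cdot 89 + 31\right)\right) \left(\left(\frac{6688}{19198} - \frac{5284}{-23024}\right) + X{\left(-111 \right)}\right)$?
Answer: $- \frac{179757865524685}{13812961} \approx -1.3014 \cdot 10^{7}$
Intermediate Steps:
$X{\left(w \right)} = 2 - 3 w$ ($X{\left(w \right)} = 2 + \left(- 4 w + w\right) = 2 - 3 w$)
$\left(-45486 + \left(75 \cdot 89 + 31\right)\right) \left(\left(\frac{6688}{19198} - \frac{5284}{-23024}\right) + X{\left(-111 \right)}\right) = \left(-45486 + \left(75 \cdot 89 + 31\right)\right) \left(\left(\frac{6688}{19198} - \frac{5284}{-23024}\right) + \left(2 - -333\right)\right) = \left(-45486 + \left(6675 + 31\right)\right) \left(\left(6688 \cdot \frac{1}{19198} - - \frac{1321}{5756}\right) + \left(2 + 333\right)\right) = \left(-45486 + 6706\right) \left(\left(\frac{3344}{9599} + \frac{1321}{5756}\right) + 335\right) = - 38780 \left(\frac{31928343}{55251844} + 335\right) = \left(-38780\right) \frac{18541296083}{55251844} = - \frac{179757865524685}{13812961}$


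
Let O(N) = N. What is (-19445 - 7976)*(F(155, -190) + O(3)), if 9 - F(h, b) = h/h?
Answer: -301631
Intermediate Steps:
F(h, b) = 8 (F(h, b) = 9 - h/h = 9 - 1*1 = 9 - 1 = 8)
(-19445 - 7976)*(F(155, -190) + O(3)) = (-19445 - 7976)*(8 + 3) = -27421*11 = -301631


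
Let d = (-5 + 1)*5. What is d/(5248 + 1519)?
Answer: -20/6767 ≈ -0.0029555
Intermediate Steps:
d = -20 (d = -4*5 = -20)
d/(5248 + 1519) = -20/(5248 + 1519) = -20/6767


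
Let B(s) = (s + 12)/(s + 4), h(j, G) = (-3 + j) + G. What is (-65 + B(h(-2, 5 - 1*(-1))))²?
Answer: 97344/25 ≈ 3893.8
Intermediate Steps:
h(j, G) = -3 + G + j
B(s) = (12 + s)/(4 + s)
(-65 + B(h(-2, 5 - 1*(-1))))² = (-65 + (12 + (-3 + (5 - 1*(-1)) - 2))/(4 + (-3 + (5 - 1*(-1)) - 2)))² = (-65 + (12 + (-3 + (5 + 1) - 2))/(4 + (-3 + (5 + 1) - 2)))² = (-65 + (12 + (-3 + 6 - 2))/(4 + (-3 + 6 - 2)))² = (-65 + (12 + 1)/(4 + 1))² = (-65 + 13/5)² = (-312/5)² = 97344/25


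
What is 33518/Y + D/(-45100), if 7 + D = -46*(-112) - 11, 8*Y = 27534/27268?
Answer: 82439952584911/310445850 ≈ 2.6555e+5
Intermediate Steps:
Y = 13767/109072 (Y = (27534/27268)/8 = (27534*(1/27268))/8 = (⅛)*(13767/13634) = 13767/109072 ≈ 0.12622)
D = 5134 (D = -7 + (-46*(-112) - 11) = -7 + (5152 - 11) = -7 + 5141 = 5134)
33518/Y + D/(-45100) = 33518/(13767/109072) + 5134/(-45100) = 33518*(109072/13767) + 5134*(-1/45100) = 3655875296/13767 - 2567/22550 = 82439952584911/310445850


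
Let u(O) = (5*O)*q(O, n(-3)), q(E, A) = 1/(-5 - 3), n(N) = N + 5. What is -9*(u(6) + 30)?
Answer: -945/4 ≈ -236.25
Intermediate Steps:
n(N) = 5 + N
q(E, A) = -⅛ (q(E, A) = 1/(-8) = -⅛)
u(O) = -5*O/8 (u(O) = (5*O)*(-⅛) = -5*O/8)
-9*(u(6) + 30) = -9*(-5/8*6 + 30) = -9*(-15/4 + 30) = -9*105/4 = -945/4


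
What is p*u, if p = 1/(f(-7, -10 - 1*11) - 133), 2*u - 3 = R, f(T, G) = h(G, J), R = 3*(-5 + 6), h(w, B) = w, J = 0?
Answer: -3/154 ≈ -0.019481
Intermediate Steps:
R = 3 (R = 3*1 = 3)
f(T, G) = G
u = 3 (u = 3/2 + (½)*3 = 3/2 + 3/2 = 3)
p = -1/154 (p = 1/((-10 - 1*11) - 133) = 1/((-10 - 11) - 133) = 1/(-21 - 133) = 1/(-154) = -1/154 ≈ -0.0064935)
p*u = -1/154*3 = -3/154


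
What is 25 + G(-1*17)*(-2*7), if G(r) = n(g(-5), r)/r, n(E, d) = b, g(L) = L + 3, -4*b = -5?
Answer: 885/34 ≈ 26.029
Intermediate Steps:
b = 5/4 (b = -1/4*(-5) = 5/4 ≈ 1.2500)
g(L) = 3 + L
n(E, d) = 5/4
G(r) = 5/(4*r)
25 + G(-1*17)*(-2*7) = 25 + (5/(4*((-1*17))))*(-2*7) = 25 + ((5/4)/(-17))*(-14) = 25 + ((5/4)*(-1/17))*(-14) = 25 - 5/68*(-14) = 25 + 35/34 = 885/34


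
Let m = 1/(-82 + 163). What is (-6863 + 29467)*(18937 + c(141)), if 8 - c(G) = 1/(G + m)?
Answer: 2445636491118/5711 ≈ 4.2823e+8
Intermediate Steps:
m = 1/81 ≈ 0.012346
c(G) = 8 - 1/(1/81 + G) (c(G) = 8 - 1/(G + 1/81) = 8 - 1/(1/81 + G))
(-6863 + 29467)*(18937 + c(141)) = (-6863 + 29467)*(18937 + (-73 + 648*141)/(1 + 81*141)) = 22604*(18937 + (-73 + 91368)/(1 + 11421)) = 22604*(18937 + 91295/11422) = 22604*(216389709/11422) = 2445636491118/5711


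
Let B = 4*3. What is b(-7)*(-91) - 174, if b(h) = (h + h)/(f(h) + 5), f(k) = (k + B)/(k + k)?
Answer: 502/5 ≈ 100.40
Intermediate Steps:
B = 12
f(k) = (12 + k)/(2*k) (f(k) = (k + 12)/(k + k) = (12 + k)/((2*k)) = (12 + k)*(1/(2*k)) = (12 + k)/(2*k))
b(h) = 2*h/(5 + (12 + h)/(2*h)) (b(h) = (h + h)/((12 + h)/(2*h) + 5) = (2*h)/(5 + (12 + h)/(2*h)) = 2*h/(5 + (12 + h)/(2*h)))
b(-7)*(-91) - 174 = (4*(-7)**2/(12 + 11*(-7)))*(-91) - 174 = (4*49/(12 - 77))*(-91) - 174 = (4*49/(-65))*(-91) - 174 = (4*49*(-1/65))*(-91) - 174 = -196/65*(-91) - 174 = 1372/5 - 174 = 502/5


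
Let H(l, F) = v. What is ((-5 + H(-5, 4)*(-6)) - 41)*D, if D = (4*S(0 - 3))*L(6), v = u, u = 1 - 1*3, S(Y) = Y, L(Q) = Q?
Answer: 2448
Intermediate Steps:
u = -2 (u = 1 - 3 = -2)
v = -2
H(l, F) = -2
D = -72 (D = (4*(0 - 3))*6 = (4*(-3))*6 = -12*6 = -72)
((-5 + H(-5, 4)*(-6)) - 41)*D = ((-5 - 2*(-6)) - 41)*(-72) = ((-5 + 12) - 41)*(-72) = (7 - 41)*(-72) = -34*(-72) = 2448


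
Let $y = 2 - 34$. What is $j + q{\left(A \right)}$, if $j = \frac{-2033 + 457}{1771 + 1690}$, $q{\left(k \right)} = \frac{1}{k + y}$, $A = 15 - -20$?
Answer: $- \frac{1267}{10383} \approx -0.12203$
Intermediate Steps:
$y = -32$
$A = 35$ ($A = 15 + 20 = 35$)
$q{\left(k \right)} = \frac{1}{-32 + k}$ ($q{\left(k \right)} = \frac{1}{k - 32} = \frac{1}{-32 + k}$)
$j = - \frac{1576}{3461} \approx -0.45536$
$j + q{\left(A \right)} = - \frac{1576}{3461} + \frac{1}{-32 + 35} = - \frac{1576}{3461} + \frac{1}{3} = - \frac{1267}{10383}$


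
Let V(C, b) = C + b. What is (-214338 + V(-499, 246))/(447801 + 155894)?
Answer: -214591/603695 ≈ -0.35546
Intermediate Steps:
(-214338 + V(-499, 246))/(447801 + 155894) = (-214338 + (-499 + 246))/(447801 + 155894) = (-214338 - 253)/603695 = -214591*1/603695 = -214591/603695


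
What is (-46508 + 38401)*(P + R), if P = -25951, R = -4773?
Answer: 249079468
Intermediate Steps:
(-46508 + 38401)*(P + R) = (-46508 + 38401)*(-25951 - 4773) = -8107*(-30724) = 249079468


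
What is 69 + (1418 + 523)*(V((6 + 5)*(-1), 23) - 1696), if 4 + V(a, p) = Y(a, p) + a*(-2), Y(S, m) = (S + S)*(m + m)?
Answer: -5221221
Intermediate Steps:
Y(S, m) = 4*S*m (Y(S, m) = (2*S)*(2*m) = 4*S*m)
V(a, p) = -4 - 2*a + 4*a*p (V(a, p) = -4 + (4*a*p + a*(-2)) = -4 + (4*a*p - 2*a) = -4 + (-2*a + 4*a*p) = -4 - 2*a + 4*a*p)
69 + (1418 + 523)*(V((6 + 5)*(-1), 23) - 1696) = 69 + (1418 + 523)*((-4 - 2*(6 + 5)*(-1) + 4*((6 + 5)*(-1))*23) - 1696) = 69 + 1941*((-4 - 22*(-1) + 4*(11*(-1))*23) - 1696) = 69 + 1941*((-4 - 2*(-11) + 4*(-11)*23) - 1696) = 69 + 1941*((-4 + 22 - 1012) - 1696) = 69 + 1941*(-994 - 1696) = 69 + 1941*(-2690) = 69 - 5221290 = -5221221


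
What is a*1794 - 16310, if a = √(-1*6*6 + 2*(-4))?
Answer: -16310 + 3588*I*√11 ≈ -16310.0 + 11900.0*I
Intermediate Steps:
a = 2*I*√11 (a = √(-6*6 - 8) = √(-36 - 8) = √(-44) = 2*I*√11 ≈ 6.6332*I)
a*1794 - 16310 = (2*I*√11)*1794 - 16310 = 3588*I*√11 - 16310 = -16310 + 3588*I*√11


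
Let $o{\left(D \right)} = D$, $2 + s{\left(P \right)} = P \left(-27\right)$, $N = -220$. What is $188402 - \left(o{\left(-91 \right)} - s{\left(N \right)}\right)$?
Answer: $194431$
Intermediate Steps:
$s{\left(P \right)} = -2 - 27 P$ ($s{\left(P \right)} = -2 + P \left(-27\right) = -2 - 27 P$)
$188402 - \left(o{\left(-91 \right)} - s{\left(N \right)}\right) = 188402 - \left(-91 - \left(-2 - -5940\right)\right) = 188402 - \left(-91 - \left(-2 + 5940\right)\right) = 188402 - \left(-91 - 5938\right) = 188402 - -6029 = 188402 + 6029 = 194431$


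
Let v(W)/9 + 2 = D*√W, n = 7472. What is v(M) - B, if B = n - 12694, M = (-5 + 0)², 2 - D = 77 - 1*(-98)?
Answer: -2581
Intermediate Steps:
D = -173 (D = 2 - (77 - 1*(-98)) = 2 - (77 + 98) = 2 - 1*175 = 2 - 175 = -173)
M = 25 (M = (-5)² = 25)
v(W) = -18 - 1557*√W (v(W) = -18 + 9*(-173*√W) = -18 - 1557*√W)
B = -5222 (B = 7472 - 12694 = -5222)
v(M) - B = (-18 - 1557*√25) - 1*(-5222) = (-18 - 1557*5) + 5222 = (-18 - 7785) + 5222 = -7803 + 5222 = -2581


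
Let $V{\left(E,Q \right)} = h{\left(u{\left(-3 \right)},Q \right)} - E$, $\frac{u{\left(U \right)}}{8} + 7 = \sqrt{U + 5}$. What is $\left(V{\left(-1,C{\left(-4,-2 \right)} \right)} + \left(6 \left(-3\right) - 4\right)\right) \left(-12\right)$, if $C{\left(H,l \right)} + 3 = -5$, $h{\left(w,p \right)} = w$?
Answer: $924 - 96 \sqrt{2} \approx 788.24$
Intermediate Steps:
$u{\left(U \right)} = -56 + 8 \sqrt{5 + U}$ ($u{\left(U \right)} = -56 + 8 \sqrt{U + 5} = -56 + 8 \sqrt{5 + U}$)
$C{\left(H,l \right)} = -8$ ($C{\left(H,l \right)} = -3 - 5 = -8$)
$V{\left(E,Q \right)} = -56 - E + 8 \sqrt{2}$ ($V{\left(E,Q \right)} = \left(-56 + 8 \sqrt{5 - 3}\right) - E = \left(-56 + 8 \sqrt{2}\right) - E = -56 - E + 8 \sqrt{2}$)
$\left(V{\left(-1,C{\left(-4,-2 \right)} \right)} + \left(6 \left(-3\right) - 4\right)\right) \left(-12\right) = \left(\left(-56 - -1 + 8 \sqrt{2}\right) + \left(6 \left(-3\right) - 4\right)\right) \left(-12\right) = \left(\left(-56 + 1 + 8 \sqrt{2}\right) - 22\right) \left(-12\right) = \left(\left(-55 + 8 \sqrt{2}\right) - 22\right) \left(-12\right) = \left(-77 + 8 \sqrt{2}\right) \left(-12\right) = 924 - 96 \sqrt{2}$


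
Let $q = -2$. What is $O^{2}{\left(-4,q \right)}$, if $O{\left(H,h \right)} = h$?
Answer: $4$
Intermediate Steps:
$O^{2}{\left(-4,q \right)} = \left(-2\right)^{2} = 4$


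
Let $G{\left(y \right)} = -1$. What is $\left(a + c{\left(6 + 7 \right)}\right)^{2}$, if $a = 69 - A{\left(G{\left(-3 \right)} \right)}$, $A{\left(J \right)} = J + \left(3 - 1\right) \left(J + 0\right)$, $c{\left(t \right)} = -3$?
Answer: $4761$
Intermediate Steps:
$A{\left(J \right)} = 3 J$ ($A{\left(J \right)} = J + 2 J = 3 J$)
$a = 72$ ($a = 69 - 3 \left(-1\right) = 69 - -3 = 69 + 3 = 72$)
$\left(a + c{\left(6 + 7 \right)}\right)^{2} = \left(72 - 3\right)^{2} = 69^{2} = 4761$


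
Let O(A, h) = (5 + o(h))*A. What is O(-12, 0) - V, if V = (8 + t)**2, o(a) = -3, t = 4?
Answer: -168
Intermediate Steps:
V = 144 (V = (8 + 4)**2 = 12**2 = 144)
O(A, h) = 2*A (O(A, h) = (5 - 3)*A = 2*A)
O(-12, 0) - V = 2*(-12) - 1*144 = -24 - 144 = -168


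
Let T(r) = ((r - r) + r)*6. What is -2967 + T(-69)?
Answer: -3381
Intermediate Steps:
T(r) = 6*r (T(r) = (0 + r)*6 = r*6 = 6*r)
-2967 + T(-69) = -2967 + 6*(-69) = -2967 - 414 = -3381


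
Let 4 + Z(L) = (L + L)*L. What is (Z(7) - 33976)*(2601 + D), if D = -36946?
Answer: 1163677290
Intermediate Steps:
Z(L) = -4 + 2*L**2 (Z(L) = -4 + (L + L)*L = -4 + (2*L)*L = -4 + 2*L**2)
(Z(7) - 33976)*(2601 + D) = ((-4 + 2*7**2) - 33976)*(2601 - 36946) = ((-4 + 2*49) - 33976)*(-34345) = ((-4 + 98) - 33976)*(-34345) = (94 - 33976)*(-34345) = -33882*(-34345) = 1163677290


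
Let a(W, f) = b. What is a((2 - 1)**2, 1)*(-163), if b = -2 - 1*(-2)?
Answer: 0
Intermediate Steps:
b = 0 (b = -2 + 2 = 0)
a(W, f) = 0
a((2 - 1)**2, 1)*(-163) = 0*(-163) = 0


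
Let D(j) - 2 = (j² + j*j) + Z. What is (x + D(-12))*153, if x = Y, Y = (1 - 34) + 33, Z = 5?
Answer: 45135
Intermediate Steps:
D(j) = 7 + 2*j² (D(j) = 2 + ((j² + j*j) + 5) = 2 + ((j² + j²) + 5) = 2 + (2*j² + 5) = 2 + (5 + 2*j²) = 7 + 2*j²)
Y = 0 (Y = -33 + 33 = 0)
x = 0
(x + D(-12))*153 = (0 + (7 + 2*(-12)²))*153 = (0 + (7 + 2*144))*153 = (0 + (7 + 288))*153 = (0 + 295)*153 = 295*153 = 45135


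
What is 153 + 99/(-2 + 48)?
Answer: 7137/46 ≈ 155.15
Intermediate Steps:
153 + 99/(-2 + 48) = 153 + 99/46 = 7137/46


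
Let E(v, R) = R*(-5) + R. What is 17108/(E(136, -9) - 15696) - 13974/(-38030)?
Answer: -2158922/2977749 ≈ -0.72502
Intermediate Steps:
E(v, R) = -4*R (E(v, R) = -5*R + R = -4*R)
17108/(E(136, -9) - 15696) - 13974/(-38030) = 17108/(-4*(-9) - 15696) - 13974/(-38030) = 17108/(36 - 15696) - 13974*(-1/38030) = 17108/(-15660) + 6987/19015 = 17108*(-1/15660) + 6987/19015 = -4277/3915 + 6987/19015 = -2158922/2977749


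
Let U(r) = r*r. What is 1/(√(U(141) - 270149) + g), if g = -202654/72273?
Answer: -385431909/34402304433776 - 5223386529*I*√62567/653643784241744 ≈ -1.1204e-5 - 0.0019989*I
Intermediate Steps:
U(r) = r²
g = -202654/72273 (g = -202654*1/72273 = -202654/72273 ≈ -2.8040)
1/(√(U(141) - 270149) + g) = 1/(√(141² - 270149) - 202654/72273) = 1/(√(19881 - 270149) - 202654/72273) = 1/(√(-250268) - 202654/72273) = 1/(2*I*√62567 - 202654/72273) = 1/(-202654/72273 + 2*I*√62567)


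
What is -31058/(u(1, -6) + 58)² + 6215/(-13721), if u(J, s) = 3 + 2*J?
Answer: -450814153/54458649 ≈ -8.2781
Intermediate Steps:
-31058/(u(1, -6) + 58)² + 6215/(-13721) = -31058/((3 + 2*1) + 58)² + 6215/(-13721) = -31058/((3 + 2) + 58)² + 6215*(-1/13721) = -31058/(5 + 58)² - 6215/13721 = -31058/(63²) - 6215/13721 = -31058/3969 - 6215/13721 = -450814153/54458649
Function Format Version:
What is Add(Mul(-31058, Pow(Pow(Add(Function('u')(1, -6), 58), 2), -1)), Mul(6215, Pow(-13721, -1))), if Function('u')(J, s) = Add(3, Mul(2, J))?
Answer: Rational(-450814153, 54458649) ≈ -8.2781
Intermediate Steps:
Add(Mul(-31058, Pow(Pow(Add(Function('u')(1, -6), 58), 2), -1)), Mul(6215, Pow(-13721, -1))) = Add(Mul(-31058, Pow(Pow(Add(Add(3, Mul(2, 1)), 58), 2), -1)), Mul(6215, Pow(-13721, -1))) = Add(Mul(-31058, Pow(Pow(Add(Add(3, 2), 58), 2), -1)), Mul(6215, Rational(-1, 13721))) = Add(Mul(-31058, Pow(Pow(Add(5, 58), 2), -1)), Rational(-6215, 13721)) = Add(Mul(-31058, Pow(Pow(63, 2), -1)), Rational(-6215, 13721)) = Add(Mul(-31058, Pow(3969, -1)), Rational(-6215, 13721)) = Add(Mul(-31058, Rational(1, 3969)), Rational(-6215, 13721)) = Add(Rational(-31058, 3969), Rational(-6215, 13721)) = Rational(-450814153, 54458649)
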